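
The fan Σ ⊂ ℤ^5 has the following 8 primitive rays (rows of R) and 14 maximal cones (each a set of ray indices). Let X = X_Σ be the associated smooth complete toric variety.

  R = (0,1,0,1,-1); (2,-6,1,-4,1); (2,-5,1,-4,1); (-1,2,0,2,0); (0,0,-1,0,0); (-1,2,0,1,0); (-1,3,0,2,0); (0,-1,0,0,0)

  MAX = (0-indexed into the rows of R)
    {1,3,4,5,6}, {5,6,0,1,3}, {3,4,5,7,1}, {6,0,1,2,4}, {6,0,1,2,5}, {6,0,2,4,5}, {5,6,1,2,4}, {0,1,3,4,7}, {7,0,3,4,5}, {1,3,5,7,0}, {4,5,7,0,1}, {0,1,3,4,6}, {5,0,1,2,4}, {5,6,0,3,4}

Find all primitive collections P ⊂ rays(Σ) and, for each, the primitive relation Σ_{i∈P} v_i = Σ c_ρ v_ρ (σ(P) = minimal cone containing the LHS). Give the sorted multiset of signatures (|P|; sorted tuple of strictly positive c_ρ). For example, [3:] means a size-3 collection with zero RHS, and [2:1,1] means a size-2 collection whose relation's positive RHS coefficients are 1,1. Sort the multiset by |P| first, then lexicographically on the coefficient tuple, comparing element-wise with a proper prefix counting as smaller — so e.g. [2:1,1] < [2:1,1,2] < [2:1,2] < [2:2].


|primitive collections| = 5. Relations:

  P = {2,7}:  v_{2} + v_{7} = v_{1}  so sig = [2:1]
  P = {6,7}:  v_{6} + v_{7} = v_{3}  so sig = [2:1]
  P = {2,3}:  v_{2} + v_{3} = v_{1} + v_{6}  so sig = [2:1,1]
  P = {0,1,4,5,6}:  v_{0} + v_{1} + v_{4} + v_{5} + v_{6} = 0  so sig = [5:]
  P = {0,1,3,4,5}:  v_{0} + v_{1} + v_{3} + v_{4} + v_{5} = v_{7}  so sig = [5:1]

Signatures (|P|; sorted positive RHS coefficients), sorted:
    |P|=2: 3 collections, coeffs (1), (1), (1,1)
    |P|=5: 2 collections, coeffs (), (1)


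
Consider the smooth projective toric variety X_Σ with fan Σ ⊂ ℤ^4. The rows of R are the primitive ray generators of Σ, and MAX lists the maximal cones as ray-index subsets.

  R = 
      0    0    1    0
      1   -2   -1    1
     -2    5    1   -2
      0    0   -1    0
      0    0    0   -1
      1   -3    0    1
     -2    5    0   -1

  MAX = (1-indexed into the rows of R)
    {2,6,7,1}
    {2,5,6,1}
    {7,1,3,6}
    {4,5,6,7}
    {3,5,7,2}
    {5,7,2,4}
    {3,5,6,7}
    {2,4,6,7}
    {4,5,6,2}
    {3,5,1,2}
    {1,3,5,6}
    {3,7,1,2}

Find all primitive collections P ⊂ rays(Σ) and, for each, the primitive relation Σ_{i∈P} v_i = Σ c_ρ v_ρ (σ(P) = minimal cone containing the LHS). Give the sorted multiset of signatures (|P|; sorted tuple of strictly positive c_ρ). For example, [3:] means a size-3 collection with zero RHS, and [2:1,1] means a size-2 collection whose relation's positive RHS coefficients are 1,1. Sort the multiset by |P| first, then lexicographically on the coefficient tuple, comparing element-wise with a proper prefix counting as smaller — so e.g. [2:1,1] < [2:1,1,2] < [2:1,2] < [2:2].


5 minimal non-faces of Δ(Σ) (on 7 rays):

  {1,4}:  v_{1} + v_{4} = 0  →  sig = [2:]
  {3,4}:  v_{3} + v_{4} = v_{5} + v_{7}  →  sig = [2:1,1]
  {2,3,6}:  v_{2} + v_{3} + v_{6} = 0  →  sig = [3:]
  {1,5,7}:  v_{1} + v_{5} + v_{7} = v_{3}  →  sig = [3:1]
  {2,5,6,7}:  v_{2} + v_{5} + v_{6} + v_{7} = v_{4}  →  sig = [4:1]

Signatures (|P|; sorted positive RHS coefficients), sorted:
    |P|=2: 2 collections, coeffs (), (1,1)
    |P|=3: 2 collections, coeffs (), (1)
    |P|=4: 1 collection, coeffs (1)


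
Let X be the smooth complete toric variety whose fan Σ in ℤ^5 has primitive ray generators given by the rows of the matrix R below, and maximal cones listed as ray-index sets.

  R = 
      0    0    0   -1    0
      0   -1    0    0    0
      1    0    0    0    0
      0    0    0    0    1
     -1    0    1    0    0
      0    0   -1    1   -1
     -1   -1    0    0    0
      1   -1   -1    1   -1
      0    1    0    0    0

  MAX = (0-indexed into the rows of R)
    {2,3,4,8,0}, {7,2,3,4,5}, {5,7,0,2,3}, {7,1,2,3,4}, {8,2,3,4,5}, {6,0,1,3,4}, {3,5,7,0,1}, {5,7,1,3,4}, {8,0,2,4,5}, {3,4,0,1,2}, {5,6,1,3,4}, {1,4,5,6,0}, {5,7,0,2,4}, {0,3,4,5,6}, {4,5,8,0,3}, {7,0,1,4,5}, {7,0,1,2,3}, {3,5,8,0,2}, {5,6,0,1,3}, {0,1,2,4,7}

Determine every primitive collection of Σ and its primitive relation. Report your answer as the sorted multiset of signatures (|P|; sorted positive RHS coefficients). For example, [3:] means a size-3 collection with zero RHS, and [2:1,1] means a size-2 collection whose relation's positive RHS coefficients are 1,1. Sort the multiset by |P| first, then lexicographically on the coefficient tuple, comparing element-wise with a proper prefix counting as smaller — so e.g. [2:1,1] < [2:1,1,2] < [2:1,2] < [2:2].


Δ(Σ) — 9 vertices, 9 min non-faces:

  {1,8}:  v_{1} + v_{8} = 0  so sig = [2:]
  {2,6}:  v_{2} + v_{6} = v_{1}  so sig = [2:1]
  {7,8}:  v_{7} + v_{8} = v_{2} + v_{5}  so sig = [2:1,1]
  {6,8}:  v_{6} + v_{8} = v_{0} + v_{3} + v_{4} + v_{5}  so sig = [2:1,1,1,1]
  {6,7}:  v_{6} + v_{7} = 2·v_{1} + v_{5}  so sig = [2:1,2]
  {1,2,5}:  v_{1} + v_{2} + v_{5} = v_{7}  so sig = [3:1]
  {0,3,4,7}:  v_{0} + v_{3} + v_{4} + v_{7} = v_{1}  so sig = [4:1]
  {0,2,3,4,5}:  v_{0} + v_{2} + v_{3} + v_{4} + v_{5} = 0  so sig = [5:]
  {0,1,3,4,5}:  v_{0} + v_{1} + v_{3} + v_{4} + v_{5} = v_{6}  so sig = [5:1]

Hence PRS(X_Σ) =
    [2:]
    [2:1]
    [2:1,1]
    [2:1,1,1,1]
    [2:1,2]
    [3:1]
    [4:1]
    [5:]
    [5:1]


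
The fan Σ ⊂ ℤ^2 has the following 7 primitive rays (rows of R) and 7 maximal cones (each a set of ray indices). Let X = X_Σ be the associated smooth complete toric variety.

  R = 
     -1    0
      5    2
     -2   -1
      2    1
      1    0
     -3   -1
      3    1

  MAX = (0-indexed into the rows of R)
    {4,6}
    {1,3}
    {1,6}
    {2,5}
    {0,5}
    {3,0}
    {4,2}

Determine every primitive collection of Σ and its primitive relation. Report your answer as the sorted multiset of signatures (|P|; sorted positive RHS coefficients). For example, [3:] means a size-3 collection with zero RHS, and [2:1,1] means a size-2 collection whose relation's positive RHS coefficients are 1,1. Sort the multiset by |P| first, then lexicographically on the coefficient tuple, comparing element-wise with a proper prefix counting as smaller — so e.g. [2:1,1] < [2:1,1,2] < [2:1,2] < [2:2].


Primitive collections (14):

  {0,4}:  v_{0} + v_{4} = 0  ⇒ sig = [2:]
  {2,3}:  v_{2} + v_{3} = 0  ⇒ sig = [2:]
  {5,6}:  v_{5} + v_{6} = 0  ⇒ sig = [2:]
  {0,2}:  v_{0} + v_{2} = v_{5}  ⇒ sig = [2:1]
  {0,6}:  v_{0} + v_{6} = v_{3}  ⇒ sig = [2:1]
  {1,2}:  v_{1} + v_{2} = v_{6}  ⇒ sig = [2:1]
  {1,5}:  v_{1} + v_{5} = v_{3}  ⇒ sig = [2:1]
  {2,6}:  v_{2} + v_{6} = v_{4}  ⇒ sig = [2:1]
  {3,4}:  v_{3} + v_{4} = v_{6}  ⇒ sig = [2:1]
  {3,5}:  v_{3} + v_{5} = v_{0}  ⇒ sig = [2:1]
  {3,6}:  v_{3} + v_{6} = v_{1}  ⇒ sig = [2:1]
  {4,5}:  v_{4} + v_{5} = v_{2}  ⇒ sig = [2:1]
  {0,1}:  v_{0} + v_{1} = 2·v_{3}  ⇒ sig = [2:2]
  {1,4}:  v_{1} + v_{4} = 2·v_{6}  ⇒ sig = [2:2]

Hence PRS(X_Σ) =
{ [2:] ×3,  [2:1] ×9,  [2:2] ×2 }


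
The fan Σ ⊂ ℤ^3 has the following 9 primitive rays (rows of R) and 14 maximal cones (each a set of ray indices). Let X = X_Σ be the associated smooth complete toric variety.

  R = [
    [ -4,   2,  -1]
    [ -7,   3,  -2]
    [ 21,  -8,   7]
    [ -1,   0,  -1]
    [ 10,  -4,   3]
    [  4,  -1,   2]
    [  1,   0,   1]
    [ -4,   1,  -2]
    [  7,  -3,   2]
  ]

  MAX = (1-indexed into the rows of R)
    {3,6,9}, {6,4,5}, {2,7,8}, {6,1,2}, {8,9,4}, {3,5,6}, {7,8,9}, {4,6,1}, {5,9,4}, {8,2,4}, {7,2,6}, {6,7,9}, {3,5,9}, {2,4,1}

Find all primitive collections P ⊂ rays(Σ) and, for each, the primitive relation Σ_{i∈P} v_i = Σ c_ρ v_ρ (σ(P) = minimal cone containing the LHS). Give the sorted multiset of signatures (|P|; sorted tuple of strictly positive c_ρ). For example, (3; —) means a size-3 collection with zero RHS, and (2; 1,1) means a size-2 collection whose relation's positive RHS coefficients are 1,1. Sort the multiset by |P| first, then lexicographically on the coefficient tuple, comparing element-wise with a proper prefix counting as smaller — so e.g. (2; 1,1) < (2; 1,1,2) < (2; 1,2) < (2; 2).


Δ(Σ) — 9 vertices, 18 min non-faces:

  {2,9}:  v_{2} + v_{9} = 0  →  sig = (2; —)
  {4,7}:  v_{4} + v_{7} = 0  →  sig = (2; —)
  {6,8}:  v_{6} + v_{8} = 0  →  sig = (2; —)
  {1,7}:  v_{1} + v_{7} = v_{2} + v_{6}  →  sig = (2; 1,1)
  {1,8}:  v_{1} + v_{8} = v_{2} + v_{4}  →  sig = (2; 1,1)
  {1,9}:  v_{1} + v_{9} = v_{4} + v_{6}  →  sig = (2; 1,1)
  {2,3}:  v_{2} + v_{3} = v_{5} + v_{6}  →  sig = (2; 1,1)
  {2,5}:  v_{2} + v_{5} = v_{4} + v_{6}  →  sig = (2; 1,1)
  {3,8}:  v_{3} + v_{8} = v_{5} + v_{9}  →  sig = (2; 1,1)
  {5,7}:  v_{5} + v_{7} = v_{6} + v_{9}  →  sig = (2; 1,1)
  {5,8}:  v_{5} + v_{8} = v_{4} + v_{9}  →  sig = (2; 1,1)
  {1,3}:  v_{1} + v_{3} = v_{4} + v_{5} + 2·v_{6}  →  sig = (2; 1,1,2)
  {3,4}:  v_{3} + v_{4} = 2·v_{5}  →  sig = (2; 2)
  {1,5}:  v_{1} + v_{5} = 2·v_{4} + 2·v_{6}  →  sig = (2; 2,2)
  {3,7}:  v_{3} + v_{7} = 2·v_{6} + 2·v_{9}  →  sig = (2; 2,2)
  {2,4,6}:  v_{2} + v_{4} + v_{6} = v_{1}  →  sig = (3; 1)
  {4,6,9}:  v_{4} + v_{6} + v_{9} = v_{5}  →  sig = (3; 1)
  {5,6,9}:  v_{5} + v_{6} + v_{9} = v_{3}  →  sig = (3; 1)

Sorted signature multiset PRS(X):
    |P|=2: 15 collections, coeffs (), (), (), (1,1), (1,1), (1,1), (1,1), (1,1), (1,1), (1,1), (1,1), (1,1,2), (2), (2,2), (2,2)
    |P|=3: 3 collections, coeffs (1), (1), (1)


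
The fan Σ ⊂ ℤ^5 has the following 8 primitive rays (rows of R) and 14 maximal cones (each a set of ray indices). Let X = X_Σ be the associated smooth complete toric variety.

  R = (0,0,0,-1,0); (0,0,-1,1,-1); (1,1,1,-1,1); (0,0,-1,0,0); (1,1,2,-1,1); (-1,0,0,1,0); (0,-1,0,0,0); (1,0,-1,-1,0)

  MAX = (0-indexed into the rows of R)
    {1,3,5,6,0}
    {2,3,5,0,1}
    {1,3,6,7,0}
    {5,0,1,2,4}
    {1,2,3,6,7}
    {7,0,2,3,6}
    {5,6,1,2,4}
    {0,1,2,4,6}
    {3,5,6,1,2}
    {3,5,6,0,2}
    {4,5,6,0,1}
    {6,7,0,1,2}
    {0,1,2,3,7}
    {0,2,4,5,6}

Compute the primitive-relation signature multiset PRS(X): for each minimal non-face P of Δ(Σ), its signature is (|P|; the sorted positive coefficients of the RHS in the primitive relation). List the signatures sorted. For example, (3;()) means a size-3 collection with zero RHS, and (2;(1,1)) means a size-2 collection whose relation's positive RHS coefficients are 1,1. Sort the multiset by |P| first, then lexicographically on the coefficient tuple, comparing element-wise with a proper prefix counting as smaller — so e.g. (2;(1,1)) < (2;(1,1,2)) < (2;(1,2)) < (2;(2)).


Minimal non-faces — 5 found among 8 rays, 14 max cones:

  P={3,4}:  v_{3} + v_{4} = v_{2}  so sig = (2;(1))
  P={5,7}:  v_{5} + v_{7} = v_{3}  so sig = (2;(1))
  P={4,7}:  v_{4} + v_{7} = v_{0} + v_{1} + 2·v_{2} + v_{6}  so sig = (2;(1,1,1,2))
  P={0,1,2,5,6}:  v_{0} + v_{1} + v_{2} + v_{5} + v_{6} = 0  so sig = (5;())
  P={0,1,2,3,6}:  v_{0} + v_{1} + v_{2} + v_{3} + v_{6} = v_{7}  so sig = (5;(1))

Hence PRS(X_Σ) =
[(2;(1)), (2;(1)), (2;(1,1,1,2)), (5;()), (5;(1))]


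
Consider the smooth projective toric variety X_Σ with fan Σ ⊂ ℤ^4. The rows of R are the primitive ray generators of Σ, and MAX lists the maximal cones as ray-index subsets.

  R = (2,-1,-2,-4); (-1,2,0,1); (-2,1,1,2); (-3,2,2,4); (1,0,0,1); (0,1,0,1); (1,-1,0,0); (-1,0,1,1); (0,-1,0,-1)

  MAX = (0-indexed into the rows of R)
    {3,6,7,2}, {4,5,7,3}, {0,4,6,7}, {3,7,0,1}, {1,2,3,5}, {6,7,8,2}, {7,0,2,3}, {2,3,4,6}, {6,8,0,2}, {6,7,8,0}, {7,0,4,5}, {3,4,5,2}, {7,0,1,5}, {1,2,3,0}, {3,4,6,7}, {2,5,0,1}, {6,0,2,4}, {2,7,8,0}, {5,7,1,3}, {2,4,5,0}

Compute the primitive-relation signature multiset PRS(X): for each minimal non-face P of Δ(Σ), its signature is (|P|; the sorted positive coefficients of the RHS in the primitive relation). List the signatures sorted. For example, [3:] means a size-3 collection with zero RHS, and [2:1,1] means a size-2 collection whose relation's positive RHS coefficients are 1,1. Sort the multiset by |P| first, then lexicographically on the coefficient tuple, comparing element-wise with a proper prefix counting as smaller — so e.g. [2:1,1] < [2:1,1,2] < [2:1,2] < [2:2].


Δ(Σ) — 9 vertices, 14 min non-faces:

  {5,8}:  v_{5} + v_{8} = 0 ; sig = [2:]
  {1,6}:  v_{1} + v_{6} = v_{5} ; sig = [2:1]
  {4,8}:  v_{4} + v_{8} = v_{6} ; sig = [2:1]
  {5,6}:  v_{5} + v_{6} = v_{4} ; sig = [2:1]
  {1,8}:  v_{1} + v_{8} = v_{0} + v_{3} ; sig = [2:1,1]
  {3,8}:  v_{3} + v_{8} = v_{2} + v_{7} ; sig = [2:1,1]
  {1,4}:  v_{1} + v_{4} = 2·v_{5} ; sig = [2:2]
  {0,3,6}:  v_{0} + v_{3} + v_{6} = 0 ; sig = [3:]
  {0,3,4}:  v_{0} + v_{3} + v_{4} = v_{5} ; sig = [3:1]
  {0,3,5}:  v_{0} + v_{3} + v_{5} = v_{1} ; sig = [3:1]
  {2,5,7}:  v_{2} + v_{5} + v_{7} = v_{3} ; sig = [3:1]
  {2,4,7}:  v_{2} + v_{4} + v_{7} = v_{3} + v_{6} ; sig = [3:1,1]
  {1,2,7}:  v_{1} + v_{2} + v_{7} = v_{0} + 2·v_{3} ; sig = [3:1,2]
  {0,2,6,7}:  v_{0} + v_{2} + v_{6} + v_{7} = v_{8} ; sig = [4:1]

so the primitive-relation signature multiset is
    [2:]
    [2:1]
    [2:1]
    [2:1]
    [2:1,1]
    [2:1,1]
    [2:2]
    [3:]
    [3:1]
    [3:1]
    [3:1]
    [3:1,1]
    [3:1,2]
    [4:1]


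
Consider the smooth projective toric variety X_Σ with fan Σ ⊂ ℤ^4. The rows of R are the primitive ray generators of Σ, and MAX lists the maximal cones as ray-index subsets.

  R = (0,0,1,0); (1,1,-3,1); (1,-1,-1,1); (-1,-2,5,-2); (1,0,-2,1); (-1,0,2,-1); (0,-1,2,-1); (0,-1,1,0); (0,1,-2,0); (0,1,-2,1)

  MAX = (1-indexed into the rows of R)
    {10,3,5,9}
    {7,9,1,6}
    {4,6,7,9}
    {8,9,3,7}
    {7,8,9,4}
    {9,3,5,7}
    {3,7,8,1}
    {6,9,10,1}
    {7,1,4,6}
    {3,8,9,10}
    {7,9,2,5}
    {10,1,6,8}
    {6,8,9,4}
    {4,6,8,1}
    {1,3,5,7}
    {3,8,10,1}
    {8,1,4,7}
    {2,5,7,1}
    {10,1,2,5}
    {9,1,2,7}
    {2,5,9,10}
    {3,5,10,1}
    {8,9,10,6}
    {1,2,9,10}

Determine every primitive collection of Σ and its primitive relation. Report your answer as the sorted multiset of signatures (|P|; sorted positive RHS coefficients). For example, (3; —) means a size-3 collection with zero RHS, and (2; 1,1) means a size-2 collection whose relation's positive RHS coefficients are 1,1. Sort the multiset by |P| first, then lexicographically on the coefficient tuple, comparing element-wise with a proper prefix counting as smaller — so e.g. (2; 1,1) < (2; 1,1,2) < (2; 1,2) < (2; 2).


The 16 primitive collections of Σ (r=10, n=4):

  • {5,6}:  v_{5} + v_{6} = 0  →  sig = (2; —)
  • {7,10}:  v_{7} + v_{10} = 0  →  sig = (2; —)
  • {2,4}:  v_{2} + v_{4} = v_{7}  →  sig = (2; 1)
  • {2,8}:  v_{2} + v_{8} = v_{5}  →  sig = (2; 1)
  • {3,6}:  v_{3} + v_{6} = v_{8}  →  sig = (2; 1)
  • {5,8}:  v_{5} + v_{8} = v_{3}  →  sig = (2; 1)
  • {2,6}:  v_{2} + v_{6} = v_{1} + v_{9}  →  sig = (2; 1,1)
  • {4,5}:  v_{4} + v_{5} = v_{7} + v_{8}  →  sig = (2; 1,1)
  • {4,10}:  v_{4} + v_{10} = v_{6} + v_{8}  →  sig = (2; 1,1)
  • {3,4}:  v_{3} + v_{4} = v_{7} + 2·v_{8}  →  sig = (2; 1,2)
  • {2,3}:  v_{2} + v_{3} = 2·v_{5}  →  sig = (2; 2)
  • {1,8,9}:  v_{1} + v_{8} + v_{9} = 0  →  sig = (3; —)
  • {1,3,9}:  v_{1} + v_{3} + v_{9} = v_{5}  →  sig = (3; 1)
  • {1,5,9}:  v_{1} + v_{5} + v_{9} = v_{2}  →  sig = (3; 1)
  • {6,7,8}:  v_{6} + v_{7} + v_{8} = v_{4}  →  sig = (3; 1)
  • {1,4,9}:  v_{1} + v_{4} + v_{9} = v_{6} + v_{7}  →  sig = (3; 1,1)

Signatures (|P|; sorted positive RHS coefficients), sorted:
    |P|=2: 11 collections, coeffs (), (), (1), (1), (1), (1), (1,1), (1,1), (1,1), (1,2), (2)
    |P|=3: 5 collections, coeffs (), (1), (1), (1), (1,1)


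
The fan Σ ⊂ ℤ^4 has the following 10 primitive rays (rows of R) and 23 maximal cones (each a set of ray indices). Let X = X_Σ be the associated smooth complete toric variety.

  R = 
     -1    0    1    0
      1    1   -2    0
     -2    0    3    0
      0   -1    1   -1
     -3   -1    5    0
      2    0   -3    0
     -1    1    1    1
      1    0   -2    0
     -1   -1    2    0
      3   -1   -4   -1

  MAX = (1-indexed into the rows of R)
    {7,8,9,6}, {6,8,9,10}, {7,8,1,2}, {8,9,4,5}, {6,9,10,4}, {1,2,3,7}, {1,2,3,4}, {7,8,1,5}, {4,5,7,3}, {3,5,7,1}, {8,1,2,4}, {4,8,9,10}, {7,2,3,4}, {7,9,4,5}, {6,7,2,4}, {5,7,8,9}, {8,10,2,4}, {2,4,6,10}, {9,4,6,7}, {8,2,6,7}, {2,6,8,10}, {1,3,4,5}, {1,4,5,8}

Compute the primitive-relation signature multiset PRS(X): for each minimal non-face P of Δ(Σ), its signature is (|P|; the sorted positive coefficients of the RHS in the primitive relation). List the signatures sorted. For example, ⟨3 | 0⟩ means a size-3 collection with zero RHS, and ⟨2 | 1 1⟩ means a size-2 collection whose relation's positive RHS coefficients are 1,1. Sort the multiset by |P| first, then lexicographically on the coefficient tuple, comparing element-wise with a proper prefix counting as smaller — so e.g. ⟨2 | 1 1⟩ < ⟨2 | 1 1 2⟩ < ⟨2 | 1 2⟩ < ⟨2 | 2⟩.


Primitive collections (15):

  P = {2,9}:  v_{2} + v_{9} = 0 ; sig = ⟨2 | 0⟩
  P = {3,6}:  v_{3} + v_{6} = 0 ; sig = ⟨2 | 0⟩
  P = {1,6}:  v_{1} + v_{6} = v_{8} ; sig = ⟨2 | 1⟩
  P = {2,5}:  v_{2} + v_{5} = v_{3} ; sig = ⟨2 | 1⟩
  P = {3,8}:  v_{3} + v_{8} = v_{1} ; sig = ⟨2 | 1⟩
  P = {3,9}:  v_{3} + v_{9} = v_{5} ; sig = ⟨2 | 1⟩
  P = {5,6}:  v_{5} + v_{6} = v_{9} ; sig = ⟨2 | 1⟩
  P = {7,10}:  v_{7} + v_{10} = v_{6} ; sig = ⟨2 | 1⟩
  P = {1,9}:  v_{1} + v_{9} = v_{5} + v_{8} ; sig = ⟨2 | 1 1⟩
  P = {3,10}:  v_{3} + v_{10} = v_{4} + v_{8} ; sig = ⟨2 | 1 1⟩
  P = {5,10}:  v_{5} + v_{10} = v_{4} + v_{8} + v_{9} ; sig = ⟨2 | 1 1 1⟩
  P = {1,10}:  v_{1} + v_{10} = v_{4} + 2·v_{8} ; sig = ⟨2 | 1 2⟩
  P = {4,7,8}:  v_{4} + v_{7} + v_{8} = 0 ; sig = ⟨3 | 0⟩
  P = {1,4,7}:  v_{1} + v_{4} + v_{7} = v_{3} ; sig = ⟨3 | 1⟩
  P = {4,6,8}:  v_{4} + v_{6} + v_{8} = v_{10} ; sig = ⟨3 | 1⟩

so the primitive-relation signature multiset is
[⟨2 | 0⟩, ⟨2 | 0⟩, ⟨2 | 1⟩, ⟨2 | 1⟩, ⟨2 | 1⟩, ⟨2 | 1⟩, ⟨2 | 1⟩, ⟨2 | 1⟩, ⟨2 | 1 1⟩, ⟨2 | 1 1⟩, ⟨2 | 1 1 1⟩, ⟨2 | 1 2⟩, ⟨3 | 0⟩, ⟨3 | 1⟩, ⟨3 | 1⟩]


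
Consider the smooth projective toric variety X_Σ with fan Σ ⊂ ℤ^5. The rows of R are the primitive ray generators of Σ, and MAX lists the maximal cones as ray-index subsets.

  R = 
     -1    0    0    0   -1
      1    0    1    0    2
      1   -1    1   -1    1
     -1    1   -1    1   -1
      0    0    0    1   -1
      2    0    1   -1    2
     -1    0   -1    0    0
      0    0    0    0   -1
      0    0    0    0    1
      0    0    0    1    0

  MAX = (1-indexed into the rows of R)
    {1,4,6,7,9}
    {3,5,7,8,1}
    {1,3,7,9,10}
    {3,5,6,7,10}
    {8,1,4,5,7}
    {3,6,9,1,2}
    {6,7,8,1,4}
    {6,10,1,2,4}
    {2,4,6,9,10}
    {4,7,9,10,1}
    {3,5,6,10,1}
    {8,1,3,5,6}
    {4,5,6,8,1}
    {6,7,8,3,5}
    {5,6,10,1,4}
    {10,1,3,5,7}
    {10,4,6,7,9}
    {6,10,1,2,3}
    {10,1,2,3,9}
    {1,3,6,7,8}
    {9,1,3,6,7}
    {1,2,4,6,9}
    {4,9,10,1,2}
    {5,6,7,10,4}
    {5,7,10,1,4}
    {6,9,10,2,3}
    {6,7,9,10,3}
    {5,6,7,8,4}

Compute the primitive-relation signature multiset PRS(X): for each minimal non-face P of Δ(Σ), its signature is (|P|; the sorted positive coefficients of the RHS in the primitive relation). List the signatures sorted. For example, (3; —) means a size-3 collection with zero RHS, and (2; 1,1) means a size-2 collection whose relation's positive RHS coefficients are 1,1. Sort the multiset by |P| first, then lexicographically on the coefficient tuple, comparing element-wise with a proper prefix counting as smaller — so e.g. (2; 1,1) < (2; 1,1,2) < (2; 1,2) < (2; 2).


Primitive collections (10):

  P={3,4}:  v_{3} + v_{4} = 0  ⇒ sig = (2; —)
  P={8,9}:  v_{8} + v_{9} = 0  ⇒ sig = (2; —)
  P={5,9}:  v_{5} + v_{9} = v_{10}  ⇒ sig = (2; 1)
  P={8,10}:  v_{8} + v_{10} = v_{5}  ⇒ sig = (2; 1)
  P={2,8}:  v_{2} + v_{8} = v_{1} + v_{6} + v_{10}  ⇒ sig = (2; 1,1,1)
  P={2,5}:  v_{2} + v_{5} = v_{1} + v_{6} + 2·v_{10}  ⇒ sig = (2; 1,1,2)
  P={2,7}:  v_{2} + v_{7} = 2·v_{9}  ⇒ sig = (2; 2)
  P={1,5,6,7}:  v_{1} + v_{5} + v_{6} + v_{7} = 0  ⇒ sig = (4; —)
  P={1,6,7,10}:  v_{1} + v_{6} + v_{7} + v_{10} = v_{9}  ⇒ sig = (4; 1)
  P={1,6,9,10}:  v_{1} + v_{6} + v_{9} + v_{10} = v_{2}  ⇒ sig = (4; 1)

so the primitive-relation signature multiset is
    (2; —)
    (2; —)
    (2; 1)
    (2; 1)
    (2; 1,1,1)
    (2; 1,1,2)
    (2; 2)
    (4; —)
    (4; 1)
    (4; 1)


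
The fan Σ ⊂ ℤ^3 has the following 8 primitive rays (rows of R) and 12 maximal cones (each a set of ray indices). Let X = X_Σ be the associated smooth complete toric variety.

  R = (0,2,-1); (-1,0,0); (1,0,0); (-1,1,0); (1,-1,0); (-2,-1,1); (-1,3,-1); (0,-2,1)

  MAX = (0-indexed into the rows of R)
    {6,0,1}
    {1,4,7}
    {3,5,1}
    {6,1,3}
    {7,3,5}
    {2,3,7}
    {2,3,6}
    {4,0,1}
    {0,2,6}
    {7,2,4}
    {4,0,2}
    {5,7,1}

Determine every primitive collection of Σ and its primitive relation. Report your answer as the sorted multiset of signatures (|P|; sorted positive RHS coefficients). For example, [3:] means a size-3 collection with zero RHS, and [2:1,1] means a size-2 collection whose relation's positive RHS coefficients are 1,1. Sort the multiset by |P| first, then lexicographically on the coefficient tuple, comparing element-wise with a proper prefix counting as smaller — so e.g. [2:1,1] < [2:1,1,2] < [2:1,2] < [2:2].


Σ has 11 primitive collections:

  P={0,7}:  v_{0} + v_{7} = 0  ⇒ sig = [2:]
  P={1,2}:  v_{1} + v_{2} = 0  ⇒ sig = [2:]
  P={3,4}:  v_{3} + v_{4} = 0  ⇒ sig = [2:]
  P={0,3}:  v_{0} + v_{3} = v_{6}  ⇒ sig = [2:1]
  P={4,6}:  v_{4} + v_{6} = v_{0}  ⇒ sig = [2:1]
  P={6,7}:  v_{6} + v_{7} = v_{3}  ⇒ sig = [2:1]
  P={0,5}:  v_{0} + v_{5} = v_{1} + v_{3}  ⇒ sig = [2:1,1]
  P={2,5}:  v_{2} + v_{5} = v_{3} + v_{7}  ⇒ sig = [2:1,1]
  P={4,5}:  v_{4} + v_{5} = v_{1} + v_{7}  ⇒ sig = [2:1,1]
  P={5,6}:  v_{5} + v_{6} = v_{1} + 2·v_{3}  ⇒ sig = [2:1,2]
  P={1,3,7}:  v_{1} + v_{3} + v_{7} = v_{5}  ⇒ sig = [3:1]

Signatures (|P|; sorted positive RHS coefficients), sorted:
{ [2:] ×3,  [2:1] ×3,  [2:1,1] ×3,  [2:1,2],  [3:1] }


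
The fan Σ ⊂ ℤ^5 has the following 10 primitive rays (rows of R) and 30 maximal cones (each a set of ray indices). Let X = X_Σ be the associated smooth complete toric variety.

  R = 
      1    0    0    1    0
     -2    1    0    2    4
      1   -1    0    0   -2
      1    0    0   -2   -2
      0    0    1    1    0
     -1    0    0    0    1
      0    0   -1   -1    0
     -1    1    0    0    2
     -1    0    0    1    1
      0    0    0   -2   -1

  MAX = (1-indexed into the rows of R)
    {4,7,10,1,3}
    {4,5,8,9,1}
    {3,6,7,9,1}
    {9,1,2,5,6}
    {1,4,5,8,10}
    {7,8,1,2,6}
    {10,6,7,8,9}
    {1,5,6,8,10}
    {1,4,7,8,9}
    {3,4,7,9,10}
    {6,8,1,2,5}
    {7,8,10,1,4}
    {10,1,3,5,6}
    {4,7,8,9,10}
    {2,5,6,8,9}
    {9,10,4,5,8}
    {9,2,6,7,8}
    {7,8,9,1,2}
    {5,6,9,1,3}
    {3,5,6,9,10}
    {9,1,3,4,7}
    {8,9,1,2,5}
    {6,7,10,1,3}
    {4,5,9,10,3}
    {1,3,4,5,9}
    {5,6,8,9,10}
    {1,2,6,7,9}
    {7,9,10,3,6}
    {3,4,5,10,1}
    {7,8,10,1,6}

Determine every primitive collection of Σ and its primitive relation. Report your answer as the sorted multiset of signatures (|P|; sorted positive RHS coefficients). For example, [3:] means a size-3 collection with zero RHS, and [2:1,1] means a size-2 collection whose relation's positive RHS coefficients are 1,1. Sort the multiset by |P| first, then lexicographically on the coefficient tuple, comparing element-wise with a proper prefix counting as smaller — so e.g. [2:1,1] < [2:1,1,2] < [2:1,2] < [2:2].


|primitive collections| = 8. Relations:

  P={3,8}:  v_{3} + v_{8} = 0  ⇒ sig = [2:]
  P={5,7}:  v_{5} + v_{7} = 0  ⇒ sig = [2:]
  P={2,4}:  v_{2} + v_{4} = v_{8}  ⇒ sig = [2:1]
  P={4,6}:  v_{4} + v_{6} = v_{10}  ⇒ sig = [2:1]
  P={2,10}:  v_{2} + v_{10} = v_{6} + v_{8}  ⇒ sig = [2:1,1]
  P={2,3}:  v_{2} + v_{3} = v_{1} + v_{6} + v_{9}  ⇒ sig = [2:1,1,1]
  P={1,9,10}:  v_{1} + v_{9} + v_{10} = 0  ⇒ sig = [3:]
  P={1,6,8,9}:  v_{1} + v_{6} + v_{8} + v_{9} = v_{2}  ⇒ sig = [4:1]

so the primitive-relation signature multiset is
[[2:], [2:], [2:1], [2:1], [2:1,1], [2:1,1,1], [3:], [4:1]]


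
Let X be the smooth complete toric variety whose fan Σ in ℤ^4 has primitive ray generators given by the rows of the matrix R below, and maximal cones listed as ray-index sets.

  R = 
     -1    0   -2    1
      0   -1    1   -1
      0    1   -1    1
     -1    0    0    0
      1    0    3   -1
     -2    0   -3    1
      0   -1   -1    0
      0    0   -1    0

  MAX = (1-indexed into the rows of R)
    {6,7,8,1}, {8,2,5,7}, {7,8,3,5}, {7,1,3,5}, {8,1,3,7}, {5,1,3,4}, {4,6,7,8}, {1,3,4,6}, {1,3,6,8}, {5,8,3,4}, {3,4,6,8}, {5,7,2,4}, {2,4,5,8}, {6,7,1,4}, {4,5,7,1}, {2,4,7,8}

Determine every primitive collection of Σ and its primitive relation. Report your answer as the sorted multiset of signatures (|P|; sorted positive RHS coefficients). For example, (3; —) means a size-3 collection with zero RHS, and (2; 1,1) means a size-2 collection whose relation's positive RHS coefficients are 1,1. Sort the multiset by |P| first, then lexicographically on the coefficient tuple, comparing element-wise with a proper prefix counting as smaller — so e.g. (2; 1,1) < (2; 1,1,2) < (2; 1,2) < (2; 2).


Δ(Σ) — 8 vertices, 9 min non-faces:

  P={2,3}:  v_{2} + v_{3} = 0  ⟹  sig = (2; —)
  P={5,6}:  v_{5} + v_{6} = v_{4}  ⟹  sig = (2; 1)
  P={1,2}:  v_{1} + v_{2} = v_{4} + v_{7}  ⟹  sig = (2; 1,1)
  P={2,6}:  v_{2} + v_{6} = 2·v_{4} + v_{7} + v_{8}  ⟹  sig = (2; 1,1,2)
  P={1,5,8}:  v_{1} + v_{5} + v_{8} = 0  ⟹  sig = (3; —)
  P={1,4,8}:  v_{1} + v_{4} + v_{8} = v_{6}  ⟹  sig = (3; 1)
  P={3,4,7}:  v_{3} + v_{4} + v_{7} = v_{1}  ⟹  sig = (3; 1)
  P={3,6,7}:  v_{3} + v_{6} + v_{7} = 2·v_{1} + v_{8}  ⟹  sig = (3; 1,2)
  P={4,5,7,8}:  v_{4} + v_{5} + v_{7} + v_{8} = v_{2}  ⟹  sig = (4; 1)

Signatures (|P|; sorted positive RHS coefficients), sorted:
[(2; —), (2; 1), (2; 1,1), (2; 1,1,2), (3; —), (3; 1), (3; 1), (3; 1,2), (4; 1)]


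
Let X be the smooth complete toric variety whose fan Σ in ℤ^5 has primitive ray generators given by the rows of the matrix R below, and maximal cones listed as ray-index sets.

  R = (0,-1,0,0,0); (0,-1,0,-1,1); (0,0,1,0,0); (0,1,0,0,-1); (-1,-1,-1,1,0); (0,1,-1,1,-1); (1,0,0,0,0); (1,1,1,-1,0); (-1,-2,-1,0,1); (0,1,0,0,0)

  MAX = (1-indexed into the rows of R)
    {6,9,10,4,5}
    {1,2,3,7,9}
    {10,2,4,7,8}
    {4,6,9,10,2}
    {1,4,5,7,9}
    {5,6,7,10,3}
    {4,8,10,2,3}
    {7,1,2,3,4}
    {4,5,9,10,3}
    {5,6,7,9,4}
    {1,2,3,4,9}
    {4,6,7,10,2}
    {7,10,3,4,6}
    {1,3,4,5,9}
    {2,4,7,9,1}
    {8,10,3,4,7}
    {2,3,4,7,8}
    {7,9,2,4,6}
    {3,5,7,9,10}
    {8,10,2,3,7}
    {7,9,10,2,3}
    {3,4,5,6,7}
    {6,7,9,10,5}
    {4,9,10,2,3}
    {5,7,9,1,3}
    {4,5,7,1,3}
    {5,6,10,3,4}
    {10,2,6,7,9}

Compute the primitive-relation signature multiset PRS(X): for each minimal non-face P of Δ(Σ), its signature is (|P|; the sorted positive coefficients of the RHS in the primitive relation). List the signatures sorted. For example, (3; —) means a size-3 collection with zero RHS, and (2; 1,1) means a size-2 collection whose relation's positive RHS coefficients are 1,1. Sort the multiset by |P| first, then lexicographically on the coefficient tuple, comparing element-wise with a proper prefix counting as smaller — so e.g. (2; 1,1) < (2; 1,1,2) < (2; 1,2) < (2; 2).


Σ has 13 primitive collections:

  P = {1,10}:  v_{1} + v_{10} = 0 — sig = (2; —)
  P = {5,8}:  v_{5} + v_{8} = 0 — sig = (2; —)
  P = {2,5}:  v_{2} + v_{5} = v_{9} — sig = (2; 1)
  P = {8,9}:  v_{8} + v_{9} = v_{2} — sig = (2; 1)
  P = {1,6}:  v_{1} + v_{6} = v_{4} + v_{5} + v_{7} — sig = (2; 1,1,1)
  P = {6,8}:  v_{6} + v_{8} = v_{4} + v_{7} + v_{10} — sig = (2; 1,1,1)
  P = {1,8}:  v_{1} + v_{8} = v_{2} + v_{3} + v_{4} + v_{7} — sig = (2; 1,1,1,1)
  P = {2,3,6}:  v_{2} + v_{3} + v_{6} = 0 — sig = (3; —)
  P = {3,6,9}:  v_{3} + v_{6} + v_{9} = v_{5} — sig = (3; 1)
  P = {3,4,7,9}:  v_{3} + v_{4} + v_{7} + v_{9} = v_{1} — sig = (4; 1)
  P = {4,5,7,10}:  v_{4} + v_{5} + v_{7} + v_{10} = v_{6} — sig = (4; 1)
  P = {4,7,9,10}:  v_{4} + v_{7} + v_{9} + v_{10} = v_{2} + v_{6} — sig = (4; 1,1)
  P = {2,3,4,7,10}:  v_{2} + v_{3} + v_{4} + v_{7} + v_{10} = v_{8} — sig = (5; 1)

Signatures (|P|; sorted positive RHS coefficients), sorted:
[(2; —), (2; —), (2; 1), (2; 1), (2; 1,1,1), (2; 1,1,1), (2; 1,1,1,1), (3; —), (3; 1), (4; 1), (4; 1), (4; 1,1), (5; 1)]


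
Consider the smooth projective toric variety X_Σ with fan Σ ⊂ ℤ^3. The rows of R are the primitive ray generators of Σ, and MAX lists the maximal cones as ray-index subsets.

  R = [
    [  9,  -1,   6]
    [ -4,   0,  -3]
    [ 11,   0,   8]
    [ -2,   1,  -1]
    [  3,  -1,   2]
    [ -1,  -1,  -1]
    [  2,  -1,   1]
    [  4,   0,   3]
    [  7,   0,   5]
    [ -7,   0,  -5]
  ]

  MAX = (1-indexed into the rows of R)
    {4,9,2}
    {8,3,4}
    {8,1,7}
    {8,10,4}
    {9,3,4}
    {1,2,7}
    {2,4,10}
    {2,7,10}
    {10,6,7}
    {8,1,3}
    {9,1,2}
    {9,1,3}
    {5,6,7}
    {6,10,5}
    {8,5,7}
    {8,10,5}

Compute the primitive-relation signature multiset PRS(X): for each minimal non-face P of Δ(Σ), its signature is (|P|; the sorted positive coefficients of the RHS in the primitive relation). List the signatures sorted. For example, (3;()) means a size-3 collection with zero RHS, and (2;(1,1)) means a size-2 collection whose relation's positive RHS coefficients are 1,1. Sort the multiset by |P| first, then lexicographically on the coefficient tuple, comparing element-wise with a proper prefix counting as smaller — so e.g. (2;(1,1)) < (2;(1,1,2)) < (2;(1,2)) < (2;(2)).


Minimal non-faces — 23 found among 10 rays, 16 max cones:

  • {2,8}:  v_{2} + v_{8} = 0  ⟹  sig = (2;())
  • {4,7}:  v_{4} + v_{7} = 0  ⟹  sig = (2;())
  • {9,10}:  v_{9} + v_{10} = 0  ⟹  sig = (2;())
  • {1,4}:  v_{1} + v_{4} = v_{9}  ⟹  sig = (2;(1))
  • {1,10}:  v_{1} + v_{10} = v_{7}  ⟹  sig = (2;(1))
  • {2,3}:  v_{2} + v_{3} = v_{9}  ⟹  sig = (2;(1))
  • {2,5}:  v_{2} + v_{5} = v_{6}  ⟹  sig = (2;(1))
  • {3,10}:  v_{3} + v_{10} = v_{8}  ⟹  sig = (2;(1))
  • {6,8}:  v_{6} + v_{8} = v_{5}  ⟹  sig = (2;(1))
  • {7,9}:  v_{7} + v_{9} = v_{1}  ⟹  sig = (2;(1))
  • {8,9}:  v_{8} + v_{9} = v_{3}  ⟹  sig = (2;(1))
  • {2,6}:  v_{2} + v_{6} = v_{7} + v_{10}  ⟹  sig = (2;(1,1))
  • {3,7}:  v_{3} + v_{7} = v_{1} + v_{8}  ⟹  sig = (2;(1,1))
  • {4,6}:  v_{4} + v_{6} = v_{8} + v_{10}  ⟹  sig = (2;(1,1))
  • {6,9}:  v_{6} + v_{9} = v_{7} + v_{8}  ⟹  sig = (2;(1,1))
  • {1,6}:  v_{1} + v_{6} = 2·v_{7} + v_{8}  ⟹  sig = (2;(1,2))
  • {3,6}:  v_{3} + v_{6} = v_{7} + 2·v_{8}  ⟹  sig = (2;(1,2))
  • {4,5}:  v_{4} + v_{5} = 2·v_{8} + v_{10}  ⟹  sig = (2;(1,2))
  • {5,9}:  v_{5} + v_{9} = v_{7} + 2·v_{8}  ⟹  sig = (2;(1,2))
  • {3,5}:  v_{3} + v_{5} = v_{7} + 3·v_{8}  ⟹  sig = (2;(1,3))
  • {1,5}:  v_{1} + v_{5} = 2·v_{7} + 2·v_{8}  ⟹  sig = (2;(2,2))
  • {7,8,10}:  v_{7} + v_{8} + v_{10} = v_{6}  ⟹  sig = (3;(1))
  • {5,7,10}:  v_{5} + v_{7} + v_{10} = 2·v_{6}  ⟹  sig = (3;(2))

so the primitive-relation signature multiset is
{ (2;()) ×3,  (2;(1)) ×8,  (2;(1,1)) ×4,  (2;(1,2)) ×4,  (2;(1,3)),  (2;(2,2)),  (3;(1)),  (3;(2)) }


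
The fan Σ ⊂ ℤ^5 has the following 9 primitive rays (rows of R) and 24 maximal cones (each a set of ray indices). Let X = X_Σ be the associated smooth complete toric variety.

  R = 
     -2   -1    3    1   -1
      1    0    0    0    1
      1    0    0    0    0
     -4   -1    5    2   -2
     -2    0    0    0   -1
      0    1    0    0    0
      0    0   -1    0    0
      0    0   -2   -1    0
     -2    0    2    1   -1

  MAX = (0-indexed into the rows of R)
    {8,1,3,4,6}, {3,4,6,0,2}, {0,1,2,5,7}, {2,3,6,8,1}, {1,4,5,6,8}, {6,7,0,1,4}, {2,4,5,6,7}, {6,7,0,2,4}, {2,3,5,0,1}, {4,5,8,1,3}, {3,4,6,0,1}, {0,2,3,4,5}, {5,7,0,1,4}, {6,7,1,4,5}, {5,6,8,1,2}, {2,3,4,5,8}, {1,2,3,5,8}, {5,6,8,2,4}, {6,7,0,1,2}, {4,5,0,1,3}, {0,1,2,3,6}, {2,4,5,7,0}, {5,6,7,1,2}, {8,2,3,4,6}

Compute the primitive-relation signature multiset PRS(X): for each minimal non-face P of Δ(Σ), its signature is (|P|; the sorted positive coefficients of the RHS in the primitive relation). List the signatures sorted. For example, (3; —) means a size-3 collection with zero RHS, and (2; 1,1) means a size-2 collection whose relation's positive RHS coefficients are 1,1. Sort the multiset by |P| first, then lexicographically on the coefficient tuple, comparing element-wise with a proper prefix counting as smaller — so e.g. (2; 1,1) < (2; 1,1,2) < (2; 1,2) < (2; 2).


Σ has 6 primitive collections:

  P={0,8}:  v_{0} + v_{8} = v_{3}  ⟹  sig = (2; 1)
  P={7,8}:  v_{7} + v_{8} = v_{4}  ⟹  sig = (2; 1)
  P={3,7}:  v_{3} + v_{7} = v_{0} + v_{4}  ⟹  sig = (2; 1,1)
  P={1,2,4}:  v_{1} + v_{2} + v_{4} = 0  ⟹  sig = (3; —)
  P={0,5,6}:  v_{0} + v_{5} + v_{6} = v_{8}  ⟹  sig = (3; 1)
  P={3,5,6}:  v_{3} + v_{5} + v_{6} = 2·v_{8}  ⟹  sig = (3; 2)

Sorted signature multiset PRS(X):
{ (2; 1) ×2,  (2; 1,1),  (3; —),  (3; 1),  (3; 2) }


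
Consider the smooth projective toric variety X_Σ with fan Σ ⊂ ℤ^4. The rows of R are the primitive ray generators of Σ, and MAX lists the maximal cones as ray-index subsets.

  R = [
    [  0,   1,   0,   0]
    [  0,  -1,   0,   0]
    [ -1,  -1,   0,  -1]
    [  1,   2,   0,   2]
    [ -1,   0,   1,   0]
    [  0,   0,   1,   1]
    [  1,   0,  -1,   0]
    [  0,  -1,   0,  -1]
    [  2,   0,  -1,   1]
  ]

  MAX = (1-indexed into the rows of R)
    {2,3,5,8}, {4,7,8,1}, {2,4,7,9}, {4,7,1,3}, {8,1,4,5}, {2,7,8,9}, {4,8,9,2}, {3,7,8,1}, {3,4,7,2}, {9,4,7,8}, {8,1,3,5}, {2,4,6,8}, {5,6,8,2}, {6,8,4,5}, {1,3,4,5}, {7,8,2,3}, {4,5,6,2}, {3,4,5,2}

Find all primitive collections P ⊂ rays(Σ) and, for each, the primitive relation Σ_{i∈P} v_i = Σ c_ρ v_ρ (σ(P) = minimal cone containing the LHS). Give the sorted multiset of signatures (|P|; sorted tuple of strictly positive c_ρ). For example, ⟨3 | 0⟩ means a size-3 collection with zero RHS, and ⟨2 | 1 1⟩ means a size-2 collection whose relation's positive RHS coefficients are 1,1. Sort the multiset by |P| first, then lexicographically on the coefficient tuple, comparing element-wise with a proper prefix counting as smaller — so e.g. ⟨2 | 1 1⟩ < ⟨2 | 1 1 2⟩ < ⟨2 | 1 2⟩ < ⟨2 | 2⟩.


Δ(Σ) — 9 vertices, 12 min non-faces:

  {1,2}:  v_{1} + v_{2} = 0  ⇒ sig = ⟨2 | 0⟩
  {5,7}:  v_{5} + v_{7} = 0  ⇒ sig = ⟨2 | 0⟩
  {3,6}:  v_{3} + v_{6} = v_{2} + v_{5}  ⇒ sig = ⟨2 | 1 1⟩
  {3,9}:  v_{3} + v_{9} = v_{2} + v_{7}  ⇒ sig = ⟨2 | 1 1⟩
  {1,6}:  v_{1} + v_{6} = v_{4} + v_{5} + v_{8}  ⇒ sig = ⟨2 | 1 1 1⟩
  {1,9}:  v_{1} + v_{9} = v_{4} + v_{7} + v_{8}  ⇒ sig = ⟨2 | 1 1 1⟩
  {5,9}:  v_{5} + v_{9} = v_{2} + v_{4} + v_{8}  ⇒ sig = ⟨2 | 1 1 1⟩
  {6,7}:  v_{6} + v_{7} = v_{2} + v_{4} + v_{8}  ⇒ sig = ⟨2 | 1 1 1⟩
  {6,9}:  v_{6} + v_{9} = 2·v_{2} + 2·v_{4} + 2·v_{8}  ⇒ sig = ⟨2 | 2 2 2⟩
  {3,4,8}:  v_{3} + v_{4} + v_{8} = 0  ⇒ sig = ⟨3 | 0⟩
  {2,4,5,8}:  v_{2} + v_{4} + v_{5} + v_{8} = v_{6}  ⇒ sig = ⟨4 | 1⟩
  {2,4,7,8}:  v_{2} + v_{4} + v_{7} + v_{8} = v_{9}  ⇒ sig = ⟨4 | 1⟩

so the primitive-relation signature multiset is
    ⟨2 | 0⟩
    ⟨2 | 0⟩
    ⟨2 | 1 1⟩
    ⟨2 | 1 1⟩
    ⟨2 | 1 1 1⟩
    ⟨2 | 1 1 1⟩
    ⟨2 | 1 1 1⟩
    ⟨2 | 1 1 1⟩
    ⟨2 | 2 2 2⟩
    ⟨3 | 0⟩
    ⟨4 | 1⟩
    ⟨4 | 1⟩


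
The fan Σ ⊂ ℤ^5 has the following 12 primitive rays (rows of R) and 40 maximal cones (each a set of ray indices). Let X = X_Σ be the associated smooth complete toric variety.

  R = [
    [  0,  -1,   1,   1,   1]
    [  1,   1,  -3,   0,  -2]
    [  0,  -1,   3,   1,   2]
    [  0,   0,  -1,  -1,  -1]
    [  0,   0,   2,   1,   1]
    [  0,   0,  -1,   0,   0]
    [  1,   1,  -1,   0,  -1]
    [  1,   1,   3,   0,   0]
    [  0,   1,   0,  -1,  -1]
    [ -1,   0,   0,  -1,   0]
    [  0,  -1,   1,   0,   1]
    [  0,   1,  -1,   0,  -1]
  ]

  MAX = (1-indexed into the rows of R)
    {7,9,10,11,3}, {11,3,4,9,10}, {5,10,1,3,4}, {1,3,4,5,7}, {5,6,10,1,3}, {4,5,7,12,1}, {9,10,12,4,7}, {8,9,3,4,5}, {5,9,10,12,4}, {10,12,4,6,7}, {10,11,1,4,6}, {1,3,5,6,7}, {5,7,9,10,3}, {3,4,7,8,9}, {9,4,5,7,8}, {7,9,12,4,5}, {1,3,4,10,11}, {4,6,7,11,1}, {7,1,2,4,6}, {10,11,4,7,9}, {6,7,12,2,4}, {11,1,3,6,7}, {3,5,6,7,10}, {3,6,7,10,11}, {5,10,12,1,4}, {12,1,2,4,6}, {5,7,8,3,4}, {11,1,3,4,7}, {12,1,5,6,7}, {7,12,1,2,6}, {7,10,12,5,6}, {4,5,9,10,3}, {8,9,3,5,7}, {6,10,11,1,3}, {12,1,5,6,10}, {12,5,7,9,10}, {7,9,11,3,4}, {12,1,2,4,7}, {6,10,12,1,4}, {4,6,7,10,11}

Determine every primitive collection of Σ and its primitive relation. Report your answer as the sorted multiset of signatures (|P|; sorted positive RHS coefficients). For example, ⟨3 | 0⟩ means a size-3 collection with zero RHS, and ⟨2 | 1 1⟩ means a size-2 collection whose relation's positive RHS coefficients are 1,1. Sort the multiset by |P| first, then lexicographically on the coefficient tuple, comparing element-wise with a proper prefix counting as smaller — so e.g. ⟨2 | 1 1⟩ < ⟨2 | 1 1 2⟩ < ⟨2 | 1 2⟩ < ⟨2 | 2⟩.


Primitive collections (23):

  P={11,12}:  v_{11} + v_{12} = 0  so sig = ⟨2 | 0⟩
  P={3,12}:  v_{3} + v_{12} = v_{5}  so sig = ⟨2 | 1⟩
  P={5,11}:  v_{5} + v_{11} = v_{3}  so sig = ⟨2 | 1⟩
  P={1,9}:  v_{1} + v_{9} = v_{4} + v_{5}  so sig = ⟨2 | 1 1⟩
  P={2,3}:  v_{2} + v_{3} = v_{1} + v_{7}  so sig = ⟨2 | 1 1⟩
  P={6,9}:  v_{6} + v_{9} = v_{7} + v_{10}  so sig = ⟨2 | 1 1⟩
  P={2,5}:  v_{2} + v_{5} = v_{1} + v_{7} + v_{12}  so sig = ⟨2 | 1 1 1⟩
  P={2,9}:  v_{2} + v_{9} = v_{4} + v_{7} + v_{12}  so sig = ⟨2 | 1 1 1⟩
  P={2,10}:  v_{2} + v_{10} = v_{4} + v_{6} + v_{12}  so sig = ⟨2 | 1 1 1⟩
  P={6,8}:  v_{6} + v_{8} = v_{3} + v_{7} + v_{9}  so sig = ⟨2 | 1 1 1⟩
  P={2,11}:  v_{2} + v_{11} = v_{1} + v_{4} + v_{6} + v_{7}  so sig = ⟨2 | 1 1 1 1⟩
  P={8,11}:  v_{8} + v_{11} = 2·v_{3} + v_{4} + v_{7} + v_{9}  so sig = ⟨2 | 1 1 1 2⟩
  P={8,12}:  v_{8} + v_{12} = v_{4} + 2·v_{5} + v_{7} + v_{9}  so sig = ⟨2 | 1 1 1 2⟩
  P={1,8}:  v_{1} + v_{8} = v_{3} + 2·v_{4} + 2·v_{5} + v_{7}  so sig = ⟨2 | 1 1 2 2⟩
  P={8,10}:  v_{8} + v_{10} = v_{3} + 2·v_{9}  so sig = ⟨2 | 1 2⟩
  P={2,8}:  v_{2} + v_{8} = 2·v_{4} + 2·v_{5} + 2·v_{7}  so sig = ⟨2 | 2 2 2⟩
  P={1,7,10}:  v_{1} + v_{7} + v_{10} = 0  so sig = ⟨3 | 0⟩
  P={4,5,6}:  v_{4} + v_{5} + v_{6} = 0  so sig = ⟨3 | 0⟩
  P={3,4,6}:  v_{3} + v_{4} + v_{6} = v_{11}  so sig = ⟨3 | 1⟩
  P={4,5,7,10}:  v_{4} + v_{5} + v_{7} + v_{10} = v_{9}  so sig = ⟨4 | 1⟩
  P={3,4,7,10}:  v_{3} + v_{4} + v_{7} + v_{10} = v_{9} + v_{11}  so sig = ⟨4 | 1 1⟩
  P={1,4,6,7,12}:  v_{1} + v_{4} + v_{6} + v_{7} + v_{12} = v_{2}  so sig = ⟨5 | 1⟩
  P={3,4,5,7,9}:  v_{3} + v_{4} + v_{5} + v_{7} + v_{9} = v_{8}  so sig = ⟨5 | 1⟩

Sorted signature multiset PRS(X):
    |P|=2: 16 collections, coeffs (), (1), (1), (1,1), (1,1), (1,1), (1,1,1), (1,1,1), (1,1,1), (1,1,1), (1,1,1,1), (1,1,1,2), (1,1,1,2), (1,1,2,2), (1,2), (2,2,2)
    |P|=3: 3 collections, coeffs (), (), (1)
    |P|=4: 2 collections, coeffs (1), (1,1)
    |P|=5: 2 collections, coeffs (1), (1)


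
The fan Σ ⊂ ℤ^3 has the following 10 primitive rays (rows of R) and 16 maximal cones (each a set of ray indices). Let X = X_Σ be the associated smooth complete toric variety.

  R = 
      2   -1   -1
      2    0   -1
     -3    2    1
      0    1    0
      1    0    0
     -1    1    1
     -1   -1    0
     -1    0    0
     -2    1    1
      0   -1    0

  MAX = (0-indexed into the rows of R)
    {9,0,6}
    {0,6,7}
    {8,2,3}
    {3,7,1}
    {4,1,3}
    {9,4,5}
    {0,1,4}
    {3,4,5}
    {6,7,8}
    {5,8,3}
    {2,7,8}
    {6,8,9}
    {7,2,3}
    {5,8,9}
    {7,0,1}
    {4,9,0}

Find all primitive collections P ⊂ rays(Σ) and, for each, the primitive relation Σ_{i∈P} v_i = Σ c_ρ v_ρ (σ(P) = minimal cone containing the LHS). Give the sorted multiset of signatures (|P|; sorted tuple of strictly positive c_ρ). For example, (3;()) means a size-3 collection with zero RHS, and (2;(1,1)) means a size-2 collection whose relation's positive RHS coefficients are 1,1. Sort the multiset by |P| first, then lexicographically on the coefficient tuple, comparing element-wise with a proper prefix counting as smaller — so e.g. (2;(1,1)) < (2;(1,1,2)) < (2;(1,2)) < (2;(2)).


The 22 primitive collections of Σ (r=10, n=3):

  P={0,8}:  v_{0} + v_{8} = 0 — sig = (2;())
  P={3,9}:  v_{3} + v_{9} = 0 — sig = (2;())
  P={4,7}:  v_{4} + v_{7} = 0 — sig = (2;())
  P={0,3}:  v_{0} + v_{3} = v_{1} — sig = (2;(1))
  P={0,5}:  v_{0} + v_{5} = v_{4} — sig = (2;(1))
  P={1,8}:  v_{1} + v_{8} = v_{3} — sig = (2;(1))
  P={1,9}:  v_{1} + v_{9} = v_{0} — sig = (2;(1))
  P={3,6}:  v_{3} + v_{6} = v_{7} — sig = (2;(1))
  P={4,6}:  v_{4} + v_{6} = v_{9} — sig = (2;(1))
  P={4,8}:  v_{4} + v_{8} = v_{5} — sig = (2;(1))
  P={5,7}:  v_{5} + v_{7} = v_{8} — sig = (2;(1))
  P={7,9}:  v_{7} + v_{9} = v_{6} — sig = (2;(1))
  P={0,2}:  v_{0} + v_{2} = v_{3} + v_{7} — sig = (2;(1,1))
  P={1,5}:  v_{1} + v_{5} = v_{3} + v_{4} — sig = (2;(1,1))
  P={1,6}:  v_{1} + v_{6} = v_{0} + v_{7} — sig = (2;(1,1))
  P={2,4}:  v_{2} + v_{4} = v_{3} + v_{8} — sig = (2;(1,1))
  P={2,9}:  v_{2} + v_{9} = v_{7} + v_{8} — sig = (2;(1,1))
  P={5,6}:  v_{5} + v_{6} = v_{8} + v_{9} — sig = (2;(1,1))
  P={1,2}:  v_{1} + v_{2} = 2·v_{3} + v_{7} — sig = (2;(1,2))
  P={2,5}:  v_{2} + v_{5} = v_{3} + 2·v_{8} — sig = (2;(1,2))
  P={2,6}:  v_{2} + v_{6} = 2·v_{7} + v_{8} — sig = (2;(1,2))
  P={3,7,8}:  v_{3} + v_{7} + v_{8} = v_{2} — sig = (3;(1))

Hence PRS(X_Σ) =
    |P|=2: 21 collections, coeffs (), (), (), (1), (1), (1), (1), (1), (1), (1), (1), (1), (1,1), (1,1), (1,1), (1,1), (1,1), (1,1), (1,2), (1,2), (1,2)
    |P|=3: 1 collection, coeffs (1)
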